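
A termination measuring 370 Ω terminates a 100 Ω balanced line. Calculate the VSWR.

For a purely resistive load, VSWR = R_L/Z_0 or Z_0/R_L (whichever > 1) = 370/100

VSWR ≈ 3.7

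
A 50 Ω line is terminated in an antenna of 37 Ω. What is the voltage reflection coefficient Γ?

Γ = (Z_L − Z_0)/(Z_L + Z_0) = (37 − 50)/(37 + 50) = -13/87

Γ = -0.149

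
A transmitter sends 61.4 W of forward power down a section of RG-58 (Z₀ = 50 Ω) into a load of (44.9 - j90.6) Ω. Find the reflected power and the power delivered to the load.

P_reflected ≈ 29.4 W; P_delivered ≈ 32 W

|Γ| = |(-5.1 − j90.6)/(94.9 − j90.6)| = 0.692
|Γ|² = 0.478
P_refl = |Γ|²·P_inc = 29.4 W, P_del = (1 − |Γ|²)·P_inc = 32 W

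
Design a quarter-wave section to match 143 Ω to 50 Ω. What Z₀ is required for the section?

Z_qwt ≈ 84.6 Ω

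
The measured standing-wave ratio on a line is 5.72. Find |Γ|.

|Γ| ≈ 0.702

|Γ| = (S − 1)/(S + 1) = (5.72 − 1)/(5.72 + 1) = 4.72/6.72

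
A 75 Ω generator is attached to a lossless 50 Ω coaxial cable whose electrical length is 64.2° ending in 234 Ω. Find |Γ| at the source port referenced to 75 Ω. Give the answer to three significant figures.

tan(βl) = 2.07
Z_in = Z_0·(Z_L + jZ_0·tanβl)/(Z_0 + jZ_L·tanβl) = 13 − j22.8 Ω
Γ_s = (Z_in − Z_s)/(Z_in + Z_s) = (-62 − j22.8)/(88 − j22.8), |Γ_s| = 0.726

|Γ| ≈ 0.726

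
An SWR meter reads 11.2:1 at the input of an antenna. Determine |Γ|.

|Γ| = (S − 1)/(S + 1) = (11.2 − 1)/(11.2 + 1) = 10.2/12.2

|Γ| ≈ 0.836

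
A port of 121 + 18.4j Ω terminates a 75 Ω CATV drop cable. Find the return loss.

RL ≈ 12 dB

Γ = (46 + j18.4)/(196 + j18.4), |Γ| = 0.252
RL = −20·log₁₀|Γ| = −20·log₁₀(0.252)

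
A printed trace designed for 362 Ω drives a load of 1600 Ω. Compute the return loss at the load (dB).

Γ = (1600 − 362)/(1600 + 362) = 0.631
RL = −20·log₁₀|Γ| = −20·log₁₀(0.631)

RL ≈ 4 dB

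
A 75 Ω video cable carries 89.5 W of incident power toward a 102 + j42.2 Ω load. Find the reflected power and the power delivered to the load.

|Γ| = |(27 + j42.2)/(177 + j42.2)| = 0.275
|Γ|² = 0.0758
P_refl = |Γ|²·P_inc = 6.78 W, P_del = (1 − |Γ|²)·P_inc = 82.7 W

P_reflected ≈ 6.78 W; P_delivered ≈ 82.7 W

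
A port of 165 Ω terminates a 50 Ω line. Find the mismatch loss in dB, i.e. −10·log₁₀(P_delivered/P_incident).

Γ = (165 − 50)/(165 + 50) = 0.535
|Γ|² = 0.286, so P_del/P_inc = 1 − |Γ|² = 0.714
ML = −10·log₁₀(1 − |Γ|²)

mismatch loss ≈ 1.46 dB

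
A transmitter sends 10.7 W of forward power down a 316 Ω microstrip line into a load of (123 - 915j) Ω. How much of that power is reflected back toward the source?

P_reflected ≈ 9.08 W

|Γ| = |(-193 − j915)/(439 − j915)| = 0.921
|Γ|² = 0.849
P_refl = |Γ|²·P_inc = 9.08 W, P_del = (1 − |Γ|²)·P_inc = 1.62 W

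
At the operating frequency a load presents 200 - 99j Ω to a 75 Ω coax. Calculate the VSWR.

VSWR ≈ 3.4

Γ = (Z_L − Z_0)/(Z_L + Z_0) = (125 − j99)/(275 − j99)
|Γ| = 159/292 = 0.546
VSWR = (1 + |Γ|)/(1 − |Γ|) = 1.55/0.454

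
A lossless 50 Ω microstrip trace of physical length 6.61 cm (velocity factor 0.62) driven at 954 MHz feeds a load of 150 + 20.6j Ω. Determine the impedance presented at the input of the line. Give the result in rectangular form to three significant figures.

Z_in ≈ 20.7 + j24.1 Ω

λ = v/f = 0.62·c / 954 MHz = 0.195 m
βl = 2π·l/λ = 2π × 0.339 = 122°
tan(βl) = tan(122°) = -1.6
Z_in = Z_0·(Z_L + jZ_0·tanβl)/(Z_0 + jZ_L·tanβl)
     = 50·(150 − j59.3)/(82.9 − j240)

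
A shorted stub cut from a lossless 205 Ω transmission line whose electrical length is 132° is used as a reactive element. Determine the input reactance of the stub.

X_in ≈ -228 Ω (capacitive)

tan(βl) = -1.11
For a shorted stub, Z_in = jZ_0·tan(βl)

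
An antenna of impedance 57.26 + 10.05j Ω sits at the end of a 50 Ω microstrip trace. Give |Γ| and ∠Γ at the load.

Γ ≈ 0.115 ∠ 48.8°

Γ = (Z_L − Z_0)/(Z_L + Z_0) = (7.26 + j10.05)/(107.3 + j10.05)
|Γ| = 12.4/108 = 0.115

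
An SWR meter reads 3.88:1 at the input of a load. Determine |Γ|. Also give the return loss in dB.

|Γ| = (S − 1)/(S + 1) = (3.88 − 1)/(3.88 + 1) = 2.88/4.88
RL = −20·log₁₀|Γ| = −20·log₁₀(0.59)

|Γ| ≈ 0.59; return loss ≈ 4.58 dB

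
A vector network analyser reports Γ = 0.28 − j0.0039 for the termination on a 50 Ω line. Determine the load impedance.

Z_L ≈ 88.9 − j0.752 Ω

Z_L = Z_0·(1 + Γ)/(1 − Γ) = 50·(1.28 − j0.0039)/(0.72 + j0.0039)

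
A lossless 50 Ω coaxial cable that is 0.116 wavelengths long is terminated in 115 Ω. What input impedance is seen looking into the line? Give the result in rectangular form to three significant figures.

βl = 2π × 0.116 = 41.8°
tan(βl) = tan(41.8°) = 0.893
Z_in = Z_0·(Z_L + jZ_0·tanβl)/(Z_0 + jZ_L·tanβl)
     = 50·(115 + j44.6)/(50 + j103)

Z_in ≈ 39.6 − j36.7 Ω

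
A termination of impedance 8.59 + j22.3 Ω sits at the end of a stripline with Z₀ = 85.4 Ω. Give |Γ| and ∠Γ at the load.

Γ ≈ 0.828 ∠ 150°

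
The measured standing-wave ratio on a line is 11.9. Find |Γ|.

|Γ| = (S − 1)/(S + 1) = (11.9 − 1)/(11.9 + 1) = 10.9/12.9

|Γ| ≈ 0.845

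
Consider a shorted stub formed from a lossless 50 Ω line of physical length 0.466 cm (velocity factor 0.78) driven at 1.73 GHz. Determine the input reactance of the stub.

λ = v/f = 0.78·c / 1.73 GHz = 0.135 m
βl = 2π·l/λ = 2π × 0.0345 = 12.4°
tan(βl) = 0.22
For a shorted stub, Z_in = jZ_0·tan(βl)

X_in ≈ 11 Ω (inductive)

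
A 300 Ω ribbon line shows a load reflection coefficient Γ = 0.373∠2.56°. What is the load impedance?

Z_L = Z_0·(1 + Γ)/(1 − Γ) = 300·(1.37 + j0.0167)/(0.627 − j0.0167)

Z_L ≈ 656 + j25.4 Ω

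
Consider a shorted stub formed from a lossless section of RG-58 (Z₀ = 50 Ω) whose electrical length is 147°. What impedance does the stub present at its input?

Z_in ≈ −j32.5 Ω

tan(βl) = -0.649
For a shorted stub, Z_in = jZ_0·tan(βl)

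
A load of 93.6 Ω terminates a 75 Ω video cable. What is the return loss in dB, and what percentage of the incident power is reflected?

Γ = (93.6 − 75)/(93.6 + 75) = 0.11
RL = −20·log₁₀(0.11) = 19.1 dB
P_refl/P_inc = |Γ|² = 0.0122

RL ≈ 19.1 dB; 1.22% of incident power reflected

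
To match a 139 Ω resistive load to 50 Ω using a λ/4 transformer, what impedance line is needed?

Z_qwt ≈ 83.4 Ω

Z_qwt = √(Z_0·R_L) = √(50 × 139) = √6950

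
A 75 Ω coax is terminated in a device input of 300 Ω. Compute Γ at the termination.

Γ = 0.6

Γ = (Z_L − Z_0)/(Z_L + Z_0) = (300 − 75)/(300 + 75) = 225/375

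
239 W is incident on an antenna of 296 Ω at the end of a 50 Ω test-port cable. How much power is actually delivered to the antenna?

P_delivered ≈ 118 W

Γ = (296 − 50)/(296 + 50) = 0.711
|Γ|² = 0.505
P_refl = |Γ|²·P_inc = 121 W, P_del = (1 − |Γ|²)·P_inc = 118 W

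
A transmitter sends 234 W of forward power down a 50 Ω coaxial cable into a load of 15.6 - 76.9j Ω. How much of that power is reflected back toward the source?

|Γ| = |(-34.4 − j76.9)/(65.6 − j76.9)| = 0.833
|Γ|² = 0.695
P_refl = |Γ|²·P_inc = 163 W, P_del = (1 − |Γ|²)·P_inc = 71.5 W

P_reflected ≈ 163 W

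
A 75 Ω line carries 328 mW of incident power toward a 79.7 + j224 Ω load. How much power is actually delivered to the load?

|Γ| = |(4.7 + j224)/(154.7 + j224)| = 0.823
|Γ|² = 0.677
P_refl = |Γ|²·P_inc = 222 mW, P_del = (1 − |Γ|²)·P_inc = 106 mW

P_delivered ≈ 106 mW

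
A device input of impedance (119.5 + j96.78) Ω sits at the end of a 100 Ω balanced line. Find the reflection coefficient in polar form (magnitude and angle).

Γ ≈ 0.412 ∠ 54.8°

Γ = (Z_L − Z_0)/(Z_L + Z_0) = (19.5 + j96.78)/(219.5 + j96.78)
|Γ| = 98.7/240 = 0.412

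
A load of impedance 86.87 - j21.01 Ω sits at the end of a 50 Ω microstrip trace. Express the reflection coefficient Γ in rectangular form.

Γ = (Z_L − Z_0)/(Z_L + Z_0) = (36.87 − j21.01)/(136.9 − j21.01)

Γ ≈ 0.286 − j0.11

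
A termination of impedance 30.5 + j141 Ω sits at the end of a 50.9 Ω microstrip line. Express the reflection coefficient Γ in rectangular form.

Γ ≈ 0.687 + j0.542

Γ = (Z_L − Z_0)/(Z_L + Z_0) = (-20.4 + j141)/(81.4 + j141)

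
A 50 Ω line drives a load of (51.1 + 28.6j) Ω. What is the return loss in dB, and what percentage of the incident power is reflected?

RL ≈ 11.3 dB; 7.42% of incident power reflected

Γ = (1.1 + j28.6)/(101.1 + j28.6), |Γ| = 0.272
RL = −20·log₁₀(0.272) = 11.3 dB
P_refl/P_inc = |Γ|² = 0.0742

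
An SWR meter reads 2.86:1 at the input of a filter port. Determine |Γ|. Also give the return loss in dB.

|Γ| ≈ 0.482; return loss ≈ 6.34 dB

|Γ| = (S − 1)/(S + 1) = (2.86 − 1)/(2.86 + 1) = 1.86/3.86
RL = −20·log₁₀|Γ| = −20·log₁₀(0.482)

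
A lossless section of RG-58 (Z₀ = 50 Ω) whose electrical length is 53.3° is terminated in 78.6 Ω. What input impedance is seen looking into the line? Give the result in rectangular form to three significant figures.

tan(βl) = tan(53.3°) = 1.34
Z_in = Z_0·(Z_L + jZ_0·tanβl)/(Z_0 + jZ_L·tanβl)
     = 50·(78.6 + j67.1)/(50 + j105)

Z_in ≈ 40.4 − j18.1 Ω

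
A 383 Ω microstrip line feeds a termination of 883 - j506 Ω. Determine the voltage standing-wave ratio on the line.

VSWR ≈ 3.18

Γ = (Z_L − Z_0)/(Z_L + Z_0) = (500 − j506)/(1266 − j506)
|Γ| = 711/1360 = 0.522
VSWR = (1 + |Γ|)/(1 − |Γ|) = 1.52/0.478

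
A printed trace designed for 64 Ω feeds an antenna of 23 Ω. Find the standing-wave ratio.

Γ = (23 − 64)/(23 + 64) = -0.471
VSWR = (1 + 0.471)/(1 − 0.471)

VSWR ≈ 2.78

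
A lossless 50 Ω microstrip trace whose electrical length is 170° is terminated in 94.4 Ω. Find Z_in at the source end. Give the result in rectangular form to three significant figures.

tan(βl) = tan(170°) = -0.176
Z_in = Z_0·(Z_L + jZ_0·tanβl)/(Z_0 + jZ_L·tanβl)
     = 50·(94.4 − j8.82)/(50 − j16.6)

Z_in ≈ 87.6 + j20.4 Ω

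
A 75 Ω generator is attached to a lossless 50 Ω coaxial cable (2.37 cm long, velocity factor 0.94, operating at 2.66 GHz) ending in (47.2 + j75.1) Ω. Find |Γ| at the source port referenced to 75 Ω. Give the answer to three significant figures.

λ = v/f = 0.94·c / 2.66 GHz = 0.106 m
βl = 2π·l/λ = 2π × 0.224 = 80.5°
tan(βl) = 5.96
Z_in = Z_0·(Z_L + jZ_0·tanβl)/(Z_0 + jZ_L·tanβl) = 18.2 − j34.1 Ω
Γ_s = (Z_in − Z_s)/(Z_in + Z_s) = (-56.8 − j34.1)/(93.2 − j34.1), |Γ_s| = 0.668

|Γ| ≈ 0.668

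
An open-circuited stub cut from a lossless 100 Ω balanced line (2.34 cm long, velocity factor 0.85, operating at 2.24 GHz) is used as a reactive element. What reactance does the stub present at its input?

X_in ≈ -28.7 Ω (capacitive)

λ = v/f = 0.85·c / 2.24 GHz = 0.114 m
βl = 2π·l/λ = 2π × 0.206 = 74°
tan(βl) = 3.49
For an open-circuited stub, Z_in = −jZ_0·cot(βl) = −jZ_0/tan(βl)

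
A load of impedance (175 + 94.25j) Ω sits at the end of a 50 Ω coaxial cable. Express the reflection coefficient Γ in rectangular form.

Γ ≈ 0.622 + j0.158

Γ = (Z_L − Z_0)/(Z_L + Z_0) = (125 + j94.25)/(225 + j94.25)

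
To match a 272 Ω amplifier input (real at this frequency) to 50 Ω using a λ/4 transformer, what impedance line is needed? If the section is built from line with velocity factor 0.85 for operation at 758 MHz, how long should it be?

Z_qwt ≈ 117 Ω; length ≈ 8.41 cm

Z_qwt = √(Z_0·R_L) = √(50 × 272) = √13600
λ = 0.85·c/f = 0.336 m, so l = λ/4 = 0.0841 m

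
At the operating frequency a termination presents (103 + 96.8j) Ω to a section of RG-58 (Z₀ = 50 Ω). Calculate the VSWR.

VSWR ≈ 4.12

Γ = (Z_L − Z_0)/(Z_L + Z_0) = (53 + j96.8)/(153 + j96.8)
|Γ| = 110/181 = 0.61
VSWR = (1 + |Γ|)/(1 − |Γ|) = 1.61/0.39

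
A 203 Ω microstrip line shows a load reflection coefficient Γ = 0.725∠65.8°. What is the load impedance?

Z_L ≈ 103 + j288 Ω

Z_L = Z_0·(1 + Γ)/(1 − Γ) = 203·(1.3 + j0.661)/(0.703 − j0.661)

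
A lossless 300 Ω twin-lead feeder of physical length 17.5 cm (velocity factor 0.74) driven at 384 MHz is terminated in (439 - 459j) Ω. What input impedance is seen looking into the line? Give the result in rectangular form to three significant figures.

λ = v/f = 0.74·c / 384 MHz = 0.578 m
βl = 2π·l/λ = 2π × 0.303 = 109°
tan(βl) = tan(109°) = -2.91
Z_in = Z_0·(Z_L + jZ_0·tanβl)/(Z_0 + jZ_L·tanβl)
     = 300·(439 − j1330)/(-1040 − j1280)

Z_in ≈ 138 + j215 Ω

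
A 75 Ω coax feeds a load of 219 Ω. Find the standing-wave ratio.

VSWR ≈ 2.92

For a purely resistive load, VSWR = R_L/Z_0 or Z_0/R_L (whichever > 1) = 219/75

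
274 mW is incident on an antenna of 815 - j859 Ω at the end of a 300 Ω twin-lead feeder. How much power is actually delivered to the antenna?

P_delivered ≈ 135 mW

|Γ| = |(515 − j859)/(1115 − j859)| = 0.712
|Γ|² = 0.506
P_refl = |Γ|²·P_inc = 139 mW, P_del = (1 − |Γ|²)·P_inc = 135 mW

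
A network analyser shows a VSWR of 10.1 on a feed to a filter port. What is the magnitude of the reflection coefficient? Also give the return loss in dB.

|Γ| ≈ 0.82; return loss ≈ 1.73 dB

|Γ| = (S − 1)/(S + 1) = (10.1 − 1)/(10.1 + 1) = 9.1/11.1
RL = −20·log₁₀|Γ| = −20·log₁₀(0.82)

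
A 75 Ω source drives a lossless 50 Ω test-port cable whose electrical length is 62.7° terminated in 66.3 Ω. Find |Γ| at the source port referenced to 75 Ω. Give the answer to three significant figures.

|Γ| ≈ 0.299

tan(βl) = 1.94
Z_in = Z_0·(Z_L + jZ_0·tanβl)/(Z_0 + jZ_L·tanβl) = 41.5 − j9.67 Ω
Γ_s = (Z_in − Z_s)/(Z_in + Z_s) = (-33.5 − j9.67)/(116 − j9.67), |Γ_s| = 0.299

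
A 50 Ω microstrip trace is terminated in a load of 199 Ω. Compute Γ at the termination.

Γ = 0.598

Γ = (Z_L − Z_0)/(Z_L + Z_0) = (199 − 50)/(199 + 50) = 149/249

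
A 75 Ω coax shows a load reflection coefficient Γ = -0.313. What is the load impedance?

Z_L = Z_0·(1 + Γ)/(1 − Γ) = 75·(0.687)/(1.31)

Z_L ≈ 39.2 Ω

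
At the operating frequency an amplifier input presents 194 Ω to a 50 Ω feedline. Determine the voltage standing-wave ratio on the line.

VSWR ≈ 3.88

Γ = (194 − 50)/(194 + 50) = 0.59
VSWR = (1 + 0.59)/(1 − 0.59)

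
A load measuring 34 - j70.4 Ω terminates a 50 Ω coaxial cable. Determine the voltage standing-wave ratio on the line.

Γ = (Z_L − Z_0)/(Z_L + Z_0) = (-16 − j70.4)/(84 − j70.4)
|Γ| = 72.2/110 = 0.659
VSWR = (1 + |Γ|)/(1 − |Γ|) = 1.66/0.341

VSWR ≈ 4.86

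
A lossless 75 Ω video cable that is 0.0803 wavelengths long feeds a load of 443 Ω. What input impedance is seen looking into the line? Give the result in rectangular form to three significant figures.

βl = 2π × 0.0803 = 28.9°
tan(βl) = tan(28.9°) = 0.552
Z_in = Z_0·(Z_L + jZ_0·tanβl)/(Z_0 + jZ_L·tanβl)
     = 75·(443 + j41.4)/(75 + j245)

Z_in ≈ 49.7 − j121 Ω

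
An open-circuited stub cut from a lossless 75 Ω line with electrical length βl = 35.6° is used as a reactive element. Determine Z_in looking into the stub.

tan(βl) = 0.716
For an open-circuited stub, Z_in = −jZ_0·cot(βl) = −jZ_0/tan(βl)

Z_in ≈ −j105 Ω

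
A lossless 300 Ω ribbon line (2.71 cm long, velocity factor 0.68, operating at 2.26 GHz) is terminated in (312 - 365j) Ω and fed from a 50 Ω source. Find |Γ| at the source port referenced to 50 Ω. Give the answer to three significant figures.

λ = v/f = 0.68·c / 2.26 GHz = 0.0903 m
βl = 2π·l/λ = 2π × 0.3 = 108°
tan(βl) = -3.06
Z_in = Z_0·(Z_L + jZ_0·tanβl)/(Z_0 + jZ_L·tanβl) = 184 + j256 Ω
Γ_s = (Z_in − Z_s)/(Z_in + Z_s) = (134 + j256)/(234 + j256), |Γ_s| = 0.833

|Γ| ≈ 0.833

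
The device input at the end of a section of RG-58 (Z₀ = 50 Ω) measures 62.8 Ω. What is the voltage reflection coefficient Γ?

Γ = (Z_L − Z_0)/(Z_L + Z_0) = (62.8 − 50)/(62.8 + 50) = 12.8/112.8

Γ = 0.113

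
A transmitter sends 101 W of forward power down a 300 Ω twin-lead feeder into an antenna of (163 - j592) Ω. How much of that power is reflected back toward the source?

P_reflected ≈ 66 W

|Γ| = |(-137 − j592)/(463 − j592)| = 0.809
|Γ|² = 0.654
P_refl = |Γ|²·P_inc = 66 W, P_del = (1 − |Γ|²)·P_inc = 35 W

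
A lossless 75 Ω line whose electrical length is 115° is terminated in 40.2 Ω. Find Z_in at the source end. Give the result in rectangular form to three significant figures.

tan(βl) = tan(115°) = -2.14
Z_in = Z_0·(Z_L + jZ_0·tanβl)/(Z_0 + jZ_L·tanβl)
     = 75·(40.2 − j161)/(75 − j86.2)

Z_in ≈ 97 − j49.4 Ω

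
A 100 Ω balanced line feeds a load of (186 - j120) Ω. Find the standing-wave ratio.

VSWR ≈ 2.82

Γ = (Z_L − Z_0)/(Z_L + Z_0) = (86 − j120)/(286 − j120)
|Γ| = 148/310 = 0.476
VSWR = (1 + |Γ|)/(1 − |Γ|) = 1.48/0.524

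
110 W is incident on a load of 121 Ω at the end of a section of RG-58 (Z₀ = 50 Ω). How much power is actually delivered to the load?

P_delivered ≈ 91 W

Γ = (121 − 50)/(121 + 50) = 0.415
|Γ|² = 0.172
P_refl = |Γ|²·P_inc = 19 W, P_del = (1 − |Γ|²)·P_inc = 91 W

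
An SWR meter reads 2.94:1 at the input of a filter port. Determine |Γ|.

|Γ| ≈ 0.492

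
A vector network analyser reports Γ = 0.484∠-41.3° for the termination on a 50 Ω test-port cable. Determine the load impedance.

Z_L ≈ 75.5 − j63 Ω

Z_L = Z_0·(1 + Γ)/(1 − Γ) = 50·(1.36 − j0.319)/(0.636 + j0.319)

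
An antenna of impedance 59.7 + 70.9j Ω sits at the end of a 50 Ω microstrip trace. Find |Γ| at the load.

|Γ| ≈ 0.548

Γ = (Z_L − Z_0)/(Z_L + Z_0) = (9.7 + j70.9)/(109.7 + j70.9)
|Γ| = 71.6/131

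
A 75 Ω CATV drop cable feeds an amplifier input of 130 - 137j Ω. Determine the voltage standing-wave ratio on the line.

Γ = (Z_L − Z_0)/(Z_L + Z_0) = (55 − j137)/(205 − j137)
|Γ| = 148/247 = 0.599
VSWR = (1 + |Γ|)/(1 − |Γ|) = 1.6/0.401

VSWR ≈ 3.98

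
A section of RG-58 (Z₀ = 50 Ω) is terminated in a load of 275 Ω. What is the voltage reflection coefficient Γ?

Γ = 0.692

Γ = (Z_L − Z_0)/(Z_L + Z_0) = (275 − 50)/(275 + 50) = 225/325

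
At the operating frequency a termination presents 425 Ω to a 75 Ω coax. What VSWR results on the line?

For a purely resistive load, VSWR = R_L/Z_0 or Z_0/R_L (whichever > 1) = 425/75

VSWR ≈ 5.67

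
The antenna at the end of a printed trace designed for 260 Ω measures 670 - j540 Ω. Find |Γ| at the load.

Γ = (Z_L − Z_0)/(Z_L + Z_0) = (410 − j540)/(930 − j540)
|Γ| = 678/1080

|Γ| ≈ 0.63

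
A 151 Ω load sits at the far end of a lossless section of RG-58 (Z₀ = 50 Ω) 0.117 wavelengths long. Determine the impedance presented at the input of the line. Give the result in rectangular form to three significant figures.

βl = 2π × 0.117 = 42.1°
tan(βl) = tan(42.1°) = 0.904
Z_in = Z_0·(Z_L + jZ_0·tanβl)/(Z_0 + jZ_L·tanβl)
     = 50·(151 + j45.2)/(50 + j137)

Z_in ≈ 32.5 − j43.4 Ω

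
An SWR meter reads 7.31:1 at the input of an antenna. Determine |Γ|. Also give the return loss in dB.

|Γ| = (S − 1)/(S + 1) = (7.31 − 1)/(7.31 + 1) = 6.31/8.31
RL = −20·log₁₀|Γ| = −20·log₁₀(0.759)

|Γ| ≈ 0.759; return loss ≈ 2.39 dB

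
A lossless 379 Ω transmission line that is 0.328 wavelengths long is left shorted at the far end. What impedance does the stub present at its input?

βl = 2π × 0.328 = 118°
tan(βl) = -1.87
For a shorted stub, Z_in = jZ_0·tan(βl)

Z_in ≈ −j710 Ω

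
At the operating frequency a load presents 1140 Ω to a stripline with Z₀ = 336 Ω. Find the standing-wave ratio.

VSWR ≈ 3.39

Γ = (1140 − 336)/(1140 + 336) = 0.545
VSWR = (1 + 0.545)/(1 − 0.545)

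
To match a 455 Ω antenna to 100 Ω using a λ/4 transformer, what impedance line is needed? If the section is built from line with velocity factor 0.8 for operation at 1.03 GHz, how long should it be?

Z_qwt = √(Z_0·R_L) = √(100 × 455) = √45500
λ = 0.8·c/f = 0.233 m, so l = λ/4 = 0.0583 m

Z_qwt ≈ 213 Ω; length ≈ 5.83 cm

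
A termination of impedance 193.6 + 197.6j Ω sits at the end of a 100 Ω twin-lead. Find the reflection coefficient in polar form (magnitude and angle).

Γ ≈ 0.618 ∠ 30.7°

Γ = (Z_L − Z_0)/(Z_L + Z_0) = (93.6 + j197.6)/(293.6 + j197.6)
|Γ| = 219/354 = 0.618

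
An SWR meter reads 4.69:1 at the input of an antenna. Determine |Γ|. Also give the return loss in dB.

|Γ| ≈ 0.649; return loss ≈ 3.76 dB

|Γ| = (S − 1)/(S + 1) = (4.69 − 1)/(4.69 + 1) = 3.69/5.69
RL = −20·log₁₀|Γ| = −20·log₁₀(0.649)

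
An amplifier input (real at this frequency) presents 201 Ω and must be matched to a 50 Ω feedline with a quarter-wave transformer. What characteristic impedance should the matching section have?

Z_qwt = √(Z_0·R_L) = √(50 × 201) = √10050

Z_qwt ≈ 100 Ω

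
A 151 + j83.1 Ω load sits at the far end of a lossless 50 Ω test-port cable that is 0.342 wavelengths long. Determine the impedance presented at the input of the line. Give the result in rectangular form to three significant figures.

βl = 2π × 0.342 = 123°
tan(βl) = tan(123°) = -1.53
Z_in = Z_0·(Z_L + jZ_0·tanβl)/(Z_0 + jZ_L·tanβl)
     = 50·(151 + j6.46)/(177 − j231)

Z_in ≈ 14.9 + j21.2 Ω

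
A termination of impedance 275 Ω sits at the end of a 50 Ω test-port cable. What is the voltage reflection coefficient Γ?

Γ = 0.692

Γ = (Z_L − Z_0)/(Z_L + Z_0) = (275 − 50)/(275 + 50) = 225/325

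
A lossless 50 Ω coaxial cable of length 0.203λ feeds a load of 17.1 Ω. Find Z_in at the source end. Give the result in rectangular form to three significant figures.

Z_in ≈ 89.2 + j64.1 Ω

βl = 2π × 0.203 = 73.1°
tan(βl) = tan(73.1°) = 3.29
Z_in = Z_0·(Z_L + jZ_0·tanβl)/(Z_0 + jZ_L·tanβl)
     = 50·(17.1 + j164)/(50 + j56.2)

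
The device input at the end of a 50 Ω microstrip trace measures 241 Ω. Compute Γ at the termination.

Γ = (Z_L − Z_0)/(Z_L + Z_0) = (241 − 50)/(241 + 50) = 191/291

Γ = 0.656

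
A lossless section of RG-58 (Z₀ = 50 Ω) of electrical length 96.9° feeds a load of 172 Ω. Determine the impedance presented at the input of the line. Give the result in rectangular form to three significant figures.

tan(βl) = tan(96.9°) = -8.26
Z_in = Z_0·(Z_L + jZ_0·tanβl)/(Z_0 + jZ_L·tanβl)
     = 50·(172 − j413)/(50 − j1420)

Z_in ≈ 14.7 + j5.53 Ω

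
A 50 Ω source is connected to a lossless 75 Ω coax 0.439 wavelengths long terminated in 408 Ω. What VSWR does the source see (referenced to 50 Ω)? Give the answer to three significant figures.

βl = 2π × 0.439 = 158°
tan(βl) = -0.403
Z_in = Z_0·(Z_L + jZ_0·tanβl)/(Z_0 + jZ_L·tanβl) = 81.6 + j149 Ω
Γ_s = (Z_in − Z_s)/(Z_in + Z_s) = (31.6 + j149)/(132 + j149), |Γ_s| = 0.766
VSWR = (1 + |Γ_s|)/(1 − |Γ_s|)

VSWR ≈ 7.54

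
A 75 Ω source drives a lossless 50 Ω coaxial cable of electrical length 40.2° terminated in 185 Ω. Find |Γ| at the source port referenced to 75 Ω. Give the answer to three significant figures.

tan(βl) = 0.845
Z_in = Z_0·(Z_L + jZ_0·tanβl)/(Z_0 + jZ_L·tanβl) = 29.4 − j49.8 Ω
Γ_s = (Z_in − Z_s)/(Z_in + Z_s) = (-45.6 − j49.8)/(104 − j49.8), |Γ_s| = 0.583

|Γ| ≈ 0.583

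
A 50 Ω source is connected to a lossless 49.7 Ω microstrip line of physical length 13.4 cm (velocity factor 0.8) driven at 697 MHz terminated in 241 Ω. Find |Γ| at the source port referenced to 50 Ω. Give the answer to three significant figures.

|Γ| ≈ 0.658

λ = v/f = 0.8·c / 697 MHz = 0.344 m
βl = 2π·l/λ = 2π × 0.389 = 140°
tan(βl) = -0.836
Z_in = Z_0·(Z_L + jZ_0·tanβl)/(Z_0 + jZ_L·tanβl) = 23.5 + j53.6 Ω
Γ_s = (Z_in − Z_s)/(Z_in + Z_s) = (-26.5 + j53.6)/(73.5 + j53.6), |Γ_s| = 0.658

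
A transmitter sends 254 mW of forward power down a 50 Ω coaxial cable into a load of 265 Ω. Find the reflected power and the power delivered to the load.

Γ = (265 − 50)/(265 + 50) = 0.683
|Γ|² = 0.466
P_refl = |Γ|²·P_inc = 118 mW, P_del = (1 − |Γ|²)·P_inc = 136 mW

P_reflected ≈ 118 mW; P_delivered ≈ 136 mW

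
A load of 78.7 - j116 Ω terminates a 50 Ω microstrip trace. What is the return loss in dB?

Γ = (28.7 − j116)/(128.7 − j116), |Γ| = 0.69
RL = −20·log₁₀|Γ| = −20·log₁₀(0.69)

RL ≈ 3.23 dB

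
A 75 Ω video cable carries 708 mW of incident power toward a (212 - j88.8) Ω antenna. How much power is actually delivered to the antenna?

P_delivered ≈ 499 mW

|Γ| = |(137 − j88.8)/(287 − j88.8)| = 0.543
|Γ|² = 0.295
P_refl = |Γ|²·P_inc = 209 mW, P_del = (1 − |Γ|²)·P_inc = 499 mW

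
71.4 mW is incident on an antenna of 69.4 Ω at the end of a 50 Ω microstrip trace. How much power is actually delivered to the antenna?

P_delivered ≈ 69.5 mW

Γ = (69.4 − 50)/(69.4 + 50) = 0.162
|Γ|² = 0.0264
P_refl = |Γ|²·P_inc = 1.88 mW, P_del = (1 − |Γ|²)·P_inc = 69.5 mW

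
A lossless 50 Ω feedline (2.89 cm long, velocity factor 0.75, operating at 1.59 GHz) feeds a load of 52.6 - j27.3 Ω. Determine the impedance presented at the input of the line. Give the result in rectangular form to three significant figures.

Z_in ≈ 31.5 + j10.4 Ω

λ = v/f = 0.75·c / 1.59 GHz = 0.142 m
βl = 2π·l/λ = 2π × 0.204 = 73.5°
tan(βl) = tan(73.5°) = 3.38
Z_in = Z_0·(Z_L + jZ_0·tanβl)/(Z_0 + jZ_L·tanβl)
     = 50·(52.6 + j142)/(142 + j178)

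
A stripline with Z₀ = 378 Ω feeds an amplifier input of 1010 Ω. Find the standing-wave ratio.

VSWR ≈ 2.67

Γ = (1010 − 378)/(1010 + 378) = 0.455
VSWR = (1 + 0.455)/(1 − 0.455)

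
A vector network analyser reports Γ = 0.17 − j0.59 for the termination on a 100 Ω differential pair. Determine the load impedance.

Z_L = Z_0·(1 + Γ)/(1 − Γ) = 100·(1.17 − j0.59)/(0.83 + j0.59)

Z_L ≈ 60.1 − j114 Ω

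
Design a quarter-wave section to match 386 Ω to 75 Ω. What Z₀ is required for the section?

Z_qwt ≈ 170 Ω

Z_qwt = √(Z_0·R_L) = √(75 × 386) = √28950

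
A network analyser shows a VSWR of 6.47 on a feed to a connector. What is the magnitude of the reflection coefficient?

|Γ| ≈ 0.732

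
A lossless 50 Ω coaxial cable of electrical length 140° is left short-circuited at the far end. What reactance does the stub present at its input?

tan(βl) = -0.839
For a short-circuited stub, Z_in = jZ_0·tan(βl)

X_in ≈ -42 Ω (capacitive)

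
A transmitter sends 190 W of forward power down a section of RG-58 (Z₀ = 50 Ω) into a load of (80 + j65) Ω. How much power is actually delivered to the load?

P_delivered ≈ 144 W

|Γ| = |(30 + j65)/(130 + j65)| = 0.493
|Γ|² = 0.243
P_refl = |Γ|²·P_inc = 46.1 W, P_del = (1 − |Γ|²)·P_inc = 144 W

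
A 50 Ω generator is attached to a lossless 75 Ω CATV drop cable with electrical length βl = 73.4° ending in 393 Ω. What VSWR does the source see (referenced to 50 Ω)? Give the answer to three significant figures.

tan(βl) = 3.35
Z_in = Z_0·(Z_L + jZ_0·tanβl)/(Z_0 + jZ_L·tanβl) = 15.5 − j21.5 Ω
Γ_s = (Z_in − Z_s)/(Z_in + Z_s) = (-34.5 − j21.5)/(65.5 − j21.5), |Γ_s| = 0.589
VSWR = (1 + |Γ_s|)/(1 − |Γ_s|)

VSWR ≈ 3.86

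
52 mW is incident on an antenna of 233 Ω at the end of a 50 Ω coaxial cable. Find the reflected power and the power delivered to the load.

P_reflected ≈ 21.7 mW; P_delivered ≈ 30.3 mW

Γ = (233 − 50)/(233 + 50) = 0.647
|Γ|² = 0.418
P_refl = |Γ|²·P_inc = 21.7 mW, P_del = (1 − |Γ|²)·P_inc = 30.3 mW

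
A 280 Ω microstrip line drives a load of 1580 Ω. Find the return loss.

Γ = (1580 − 280)/(1580 + 280) = 0.699
RL = −20·log₁₀|Γ| = −20·log₁₀(0.699)

RL ≈ 3.11 dB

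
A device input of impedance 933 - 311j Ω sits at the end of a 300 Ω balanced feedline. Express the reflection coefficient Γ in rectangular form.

Γ = (Z_L − Z_0)/(Z_L + Z_0) = (633 − j311)/(1233 − j311)

Γ ≈ 0.542 − j0.115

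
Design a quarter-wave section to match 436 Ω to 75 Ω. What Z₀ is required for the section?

Z_qwt ≈ 181 Ω

Z_qwt = √(Z_0·R_L) = √(75 × 436) = √32700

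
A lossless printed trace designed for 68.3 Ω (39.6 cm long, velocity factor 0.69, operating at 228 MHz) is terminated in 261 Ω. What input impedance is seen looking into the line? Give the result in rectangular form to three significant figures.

λ = v/f = 0.69·c / 228 MHz = 0.908 m
βl = 2π·l/λ = 2π × 0.436 = 157°
tan(βl) = tan(157°) = -0.424
Z_in = Z_0·(Z_L + jZ_0·tanβl)/(Z_0 + jZ_L·tanβl)
     = 68.3·(261 − j29)/(68.3 − j111)

Z_in ≈ 84.9 + j109 Ω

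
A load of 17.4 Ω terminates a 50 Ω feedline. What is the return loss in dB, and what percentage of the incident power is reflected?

Γ = (17.4 − 50)/(17.4 + 50) = -0.484
RL = −20·log₁₀(0.484) = 6.31 dB
P_refl/P_inc = |Γ|² = 0.234

RL ≈ 6.31 dB; 23.4% of incident power reflected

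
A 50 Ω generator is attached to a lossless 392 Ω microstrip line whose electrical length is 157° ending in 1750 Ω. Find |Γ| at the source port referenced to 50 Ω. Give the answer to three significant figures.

|Γ| ≈ 0.935

tan(βl) = -0.424
Z_in = Z_0·(Z_L + jZ_0·tanβl)/(Z_0 + jZ_L·tanβl) = 450 + j686 Ω
Γ_s = (Z_in − Z_s)/(Z_in + Z_s) = (400 + j686)/(500 + j686), |Γ_s| = 0.935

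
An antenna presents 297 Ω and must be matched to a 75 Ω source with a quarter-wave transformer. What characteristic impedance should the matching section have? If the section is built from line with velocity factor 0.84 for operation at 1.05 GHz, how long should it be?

Z_qwt = √(Z_0·R_L) = √(75 × 297) = √22280
λ = 0.84·c/f = 0.24 m, so l = λ/4 = 0.06 m

Z_qwt ≈ 149 Ω; length ≈ 6 cm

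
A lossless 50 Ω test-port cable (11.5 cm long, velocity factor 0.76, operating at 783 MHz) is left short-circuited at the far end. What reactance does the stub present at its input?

X_in ≈ -38.8 Ω (capacitive)

λ = v/f = 0.76·c / 783 MHz = 0.291 m
βl = 2π·l/λ = 2π × 0.395 = 142°
tan(βl) = -0.776
For a short-circuited stub, Z_in = jZ_0·tan(βl)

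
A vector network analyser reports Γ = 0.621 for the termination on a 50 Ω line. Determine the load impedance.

Z_L = Z_0·(1 + Γ)/(1 − Γ) = 50·(1.62)/(0.379)

Z_L ≈ 214 Ω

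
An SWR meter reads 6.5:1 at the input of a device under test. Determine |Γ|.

|Γ| ≈ 0.733

|Γ| = (S − 1)/(S + 1) = (6.5 − 1)/(6.5 + 1) = 5.5/7.5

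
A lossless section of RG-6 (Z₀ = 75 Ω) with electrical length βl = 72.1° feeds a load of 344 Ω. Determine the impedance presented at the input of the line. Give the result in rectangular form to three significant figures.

Z_in ≈ 18 − j23 Ω

tan(βl) = tan(72.1°) = 3.1
Z_in = Z_0·(Z_L + jZ_0·tanβl)/(Z_0 + jZ_L·tanβl)
     = 75·(344 + j232)/(75 + j1070)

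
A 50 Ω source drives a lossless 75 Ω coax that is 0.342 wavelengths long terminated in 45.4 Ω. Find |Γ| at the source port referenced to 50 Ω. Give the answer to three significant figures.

βl = 2π × 0.342 = 123°
tan(βl) = -1.53
Z_in = Z_0·(Z_L + jZ_0·tanβl)/(Z_0 + jZ_L·tanβl) = 81.7 − j39.1 Ω
Γ_s = (Z_in − Z_s)/(Z_in + Z_s) = (31.7 − j39.1)/(132 − j39.1), |Γ_s| = 0.367

|Γ| ≈ 0.367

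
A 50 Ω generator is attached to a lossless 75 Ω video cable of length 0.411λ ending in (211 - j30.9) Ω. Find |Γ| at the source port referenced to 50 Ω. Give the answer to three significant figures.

βl = 2π × 0.411 = 148°
tan(βl) = -0.626
Z_in = Z_0·(Z_L + jZ_0·tanβl)/(Z_0 + jZ_L·tanβl) = 80.4 + j85.9 Ω
Γ_s = (Z_in − Z_s)/(Z_in + Z_s) = (30.4 + j85.9)/(130 + j85.9), |Γ_s| = 0.584

|Γ| ≈ 0.584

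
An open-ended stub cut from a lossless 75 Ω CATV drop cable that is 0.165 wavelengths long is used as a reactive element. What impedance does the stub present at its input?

βl = 2π × 0.165 = 59.4°
tan(βl) = 1.69
For an open-ended stub, Z_in = −jZ_0·cot(βl) = −jZ_0/tan(βl)

Z_in ≈ −j44.4 Ω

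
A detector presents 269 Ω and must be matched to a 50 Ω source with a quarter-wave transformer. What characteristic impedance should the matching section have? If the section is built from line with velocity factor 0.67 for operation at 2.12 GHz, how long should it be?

Z_qwt = √(Z_0·R_L) = √(50 × 269) = √13450
λ = 0.67·c/f = 0.0948 m, so l = λ/4 = 0.0237 m

Z_qwt ≈ 116 Ω; length ≈ 2.37 cm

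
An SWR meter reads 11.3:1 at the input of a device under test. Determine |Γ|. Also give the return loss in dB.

|Γ| ≈ 0.837; return loss ≈ 1.54 dB

|Γ| = (S − 1)/(S + 1) = (11.3 − 1)/(11.3 + 1) = 10.3/12.3
RL = −20·log₁₀|Γ| = −20·log₁₀(0.837)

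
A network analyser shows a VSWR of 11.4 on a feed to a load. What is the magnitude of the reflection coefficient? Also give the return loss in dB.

|Γ| ≈ 0.839; return loss ≈ 1.53 dB

|Γ| = (S − 1)/(S + 1) = (11.4 − 1)/(11.4 + 1) = 10.4/12.4
RL = −20·log₁₀|Γ| = −20·log₁₀(0.839)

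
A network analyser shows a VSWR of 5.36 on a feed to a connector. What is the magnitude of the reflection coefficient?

|Γ| = (S − 1)/(S + 1) = (5.36 − 1)/(5.36 + 1) = 4.36/6.36

|Γ| ≈ 0.686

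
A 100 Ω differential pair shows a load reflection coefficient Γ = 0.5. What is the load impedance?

Z_L = Z_0·(1 + Γ)/(1 − Γ) = 100·(1.5)/(0.5)

Z_L ≈ 300 Ω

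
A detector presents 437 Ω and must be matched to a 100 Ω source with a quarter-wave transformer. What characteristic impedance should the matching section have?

Z_qwt = √(Z_0·R_L) = √(100 × 437) = √43700

Z_qwt ≈ 209 Ω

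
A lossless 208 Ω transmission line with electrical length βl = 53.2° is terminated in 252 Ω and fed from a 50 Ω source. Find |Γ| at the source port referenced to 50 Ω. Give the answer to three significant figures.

tan(βl) = 1.34
Z_in = Z_0·(Z_L + jZ_0·tanβl)/(Z_0 + jZ_L·tanβl) = 194 − j35.9 Ω
Γ_s = (Z_in − Z_s)/(Z_in + Z_s) = (144 − j35.9)/(244 − j35.9), |Γ_s| = 0.602

|Γ| ≈ 0.602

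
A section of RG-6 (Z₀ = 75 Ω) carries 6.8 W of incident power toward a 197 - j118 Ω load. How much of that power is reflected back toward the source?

|Γ| = |(122 − j118)/(272 − j118)| = 0.572
|Γ|² = 0.328
P_refl = |Γ|²·P_inc = 2.23 W, P_del = (1 − |Γ|²)·P_inc = 4.57 W

P_reflected ≈ 2.23 W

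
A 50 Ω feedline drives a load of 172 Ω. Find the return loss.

RL ≈ 5.2 dB

Γ = (172 − 50)/(172 + 50) = 0.55
RL = −20·log₁₀|Γ| = −20·log₁₀(0.55)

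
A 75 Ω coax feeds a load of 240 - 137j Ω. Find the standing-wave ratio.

VSWR ≈ 4.32

Γ = (Z_L − Z_0)/(Z_L + Z_0) = (165 − j137)/(315 − j137)
|Γ| = 214/344 = 0.624
VSWR = (1 + |Γ|)/(1 − |Γ|) = 1.62/0.376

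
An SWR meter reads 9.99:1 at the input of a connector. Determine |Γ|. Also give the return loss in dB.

|Γ| ≈ 0.818; return loss ≈ 1.74 dB

|Γ| = (S − 1)/(S + 1) = (9.99 − 1)/(9.99 + 1) = 8.99/11
RL = −20·log₁₀|Γ| = −20·log₁₀(0.818)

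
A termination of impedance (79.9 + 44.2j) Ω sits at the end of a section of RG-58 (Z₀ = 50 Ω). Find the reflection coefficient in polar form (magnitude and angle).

Γ = (Z_L − Z_0)/(Z_L + Z_0) = (29.9 + j44.2)/(129.9 + j44.2)
|Γ| = 53.4/137 = 0.389

Γ ≈ 0.389 ∠ 37.1°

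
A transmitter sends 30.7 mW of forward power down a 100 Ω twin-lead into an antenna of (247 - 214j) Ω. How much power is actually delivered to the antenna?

|Γ| = |(147 − j214)/(347 − j214)| = 0.637
|Γ|² = 0.406
P_refl = |Γ|²·P_inc = 12.5 mW, P_del = (1 − |Γ|²)·P_inc = 18.2 mW

P_delivered ≈ 18.2 mW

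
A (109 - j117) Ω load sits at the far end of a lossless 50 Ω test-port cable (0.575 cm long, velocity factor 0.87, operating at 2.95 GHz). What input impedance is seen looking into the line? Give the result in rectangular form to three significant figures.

Z_in ≈ 26.2 − j59.7 Ω

λ = v/f = 0.87·c / 2.95 GHz = 0.0885 m
βl = 2π·l/λ = 2π × 0.065 = 23.4°
tan(βl) = tan(23.4°) = 0.433
Z_in = Z_0·(Z_L + jZ_0·tanβl)/(Z_0 + jZ_L·tanβl)
     = 50·(109 − j95.4)/(101 + j47.2)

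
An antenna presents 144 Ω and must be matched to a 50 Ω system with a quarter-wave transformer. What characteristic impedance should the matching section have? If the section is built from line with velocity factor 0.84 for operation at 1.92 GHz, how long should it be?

Z_qwt ≈ 84.9 Ω; length ≈ 3.28 cm

Z_qwt = √(Z_0·R_L) = √(50 × 144) = √7200
λ = 0.84·c/f = 0.131 m, so l = λ/4 = 0.0328 m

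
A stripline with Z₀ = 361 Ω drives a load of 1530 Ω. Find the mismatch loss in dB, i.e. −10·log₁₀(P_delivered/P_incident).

Γ = (1530 − 361)/(1530 + 361) = 0.618
|Γ|² = 0.382, so P_del/P_inc = 1 − |Γ|² = 0.618
ML = −10·log₁₀(1 − |Γ|²)

mismatch loss ≈ 2.09 dB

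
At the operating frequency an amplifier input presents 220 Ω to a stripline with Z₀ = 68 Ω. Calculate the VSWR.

For a purely resistive load, VSWR = R_L/Z_0 or Z_0/R_L (whichever > 1) = 220/68

VSWR ≈ 3.24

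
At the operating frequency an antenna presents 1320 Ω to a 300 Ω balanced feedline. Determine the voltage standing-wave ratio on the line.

Γ = (1320 − 300)/(1320 + 300) = 0.63
VSWR = (1 + 0.63)/(1 − 0.63)

VSWR ≈ 4.4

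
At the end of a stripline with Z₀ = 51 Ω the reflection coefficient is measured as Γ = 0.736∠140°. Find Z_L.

Z_L ≈ 8.76 + j18.1 Ω

Z_L = Z_0·(1 + Γ)/(1 − Γ) = 51·(0.436 + j0.473)/(1.56 − j0.473)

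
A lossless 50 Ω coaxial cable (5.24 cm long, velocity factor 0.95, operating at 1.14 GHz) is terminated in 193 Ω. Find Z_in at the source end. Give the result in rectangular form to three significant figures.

λ = v/f = 0.95·c / 1.14 GHz = 0.25 m
βl = 2π·l/λ = 2π × 0.21 = 75.5°
tan(βl) = tan(75.5°) = 3.85
Z_in = Z_0·(Z_L + jZ_0·tanβl)/(Z_0 + jZ_L·tanβl)
     = 50·(193 + j193)/(50 + j744)

Z_in ≈ 13.8 − j12 Ω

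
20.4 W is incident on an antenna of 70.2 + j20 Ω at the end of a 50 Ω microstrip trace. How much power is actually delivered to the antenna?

|Γ| = |(20.2 + j20)/(120.2 + j20)| = 0.233
|Γ|² = 0.0544
P_refl = |Γ|²·P_inc = 1.11 W, P_del = (1 − |Γ|²)·P_inc = 19.3 W

P_delivered ≈ 19.3 W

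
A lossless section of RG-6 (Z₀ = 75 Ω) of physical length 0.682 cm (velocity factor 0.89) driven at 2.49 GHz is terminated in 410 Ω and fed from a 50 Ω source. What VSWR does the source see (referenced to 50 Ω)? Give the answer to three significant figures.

VSWR ≈ 7.52

λ = v/f = 0.89·c / 2.49 GHz = 0.107 m
βl = 2π·l/λ = 2π × 0.0636 = 22.9°
tan(βl) = 0.422
Z_in = Z_0·(Z_L + jZ_0·tanβl)/(Z_0 + jZ_L·tanβl) = 76.3 − j145 Ω
Γ_s = (Z_in − Z_s)/(Z_in + Z_s) = (26.3 − j145)/(126 − j145), |Γ_s| = 0.765
VSWR = (1 + |Γ_s|)/(1 − |Γ_s|)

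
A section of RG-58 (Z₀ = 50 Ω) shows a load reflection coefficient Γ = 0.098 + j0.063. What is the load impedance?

Z_L = Z_0·(1 + Γ)/(1 − Γ) = 50·(1.1 + j0.063)/(0.902 − j0.063)

Z_L ≈ 60.3 + j7.71 Ω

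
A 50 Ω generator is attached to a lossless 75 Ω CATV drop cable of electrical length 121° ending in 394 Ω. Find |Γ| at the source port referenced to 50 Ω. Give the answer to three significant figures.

|Γ| ≈ 0.649

tan(βl) = -1.66
Z_in = Z_0·(Z_L + jZ_0·tanβl)/(Z_0 + jZ_L·tanβl) = 19.2 + j42.9 Ω
Γ_s = (Z_in − Z_s)/(Z_in + Z_s) = (-30.8 + j42.9)/(69.2 + j42.9), |Γ_s| = 0.649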